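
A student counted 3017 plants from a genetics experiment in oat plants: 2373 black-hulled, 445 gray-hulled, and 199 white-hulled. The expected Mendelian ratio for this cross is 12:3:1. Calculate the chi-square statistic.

31.698

Under the 12:3:1 hypothesis (Σ ratio = 16, N = 3017):
  black-hulled: 3017 × 12/16 = 2262.75
  gray-hulled: 3017 × 3/16 = 565.6875
  white-hulled: 3017 × 1/16 = 188.5625
χ² = Σ (O − E)² / E
  black-hulled: (2373 − 2262.75)² / 2262.75 = 5.3718
  gray-hulled: (445 − 565.6875)² / 565.6875 = 25.7483
  white-hulled: (199 − 188.5625)² / 188.5625 = 0.5777
χ² = 5.3718 + 25.7483 + 0.5777 = 31.6978 ≈ 31.698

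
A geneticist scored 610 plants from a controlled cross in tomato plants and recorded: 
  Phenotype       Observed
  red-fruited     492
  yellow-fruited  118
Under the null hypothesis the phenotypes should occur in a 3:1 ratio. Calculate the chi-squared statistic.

Expected counts for N = 610 under a 3:1 ratio (total parts = 4):
  red-fruited: 610 × 3/4 = 457.5
  yellow-fruited: 610 × 1/4 = 152.5
χ² = Σ (O − E)² / E
  red-fruited: (492 − 457.5)² / 457.5 = 2.6016
  yellow-fruited: (118 − 152.5)² / 152.5 = 7.8049
χ² = 2.6016 + 7.8049 = 10.4065 ≈ 10.407

10.407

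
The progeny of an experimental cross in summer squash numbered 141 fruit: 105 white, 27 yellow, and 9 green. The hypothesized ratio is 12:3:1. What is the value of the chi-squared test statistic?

0.021

Expected counts for N = 141 under a 12:3:1 ratio (total parts = 16):
  white: 141 × 12/16 = 105.75
  yellow: 141 × 3/16 = 26.4375
  green: 141 × 1/16 = 8.8125
χ² = Σ (O − E)² / E
  white: (105 − 105.75)² / 105.75 = 0.0053
  yellow: (27 − 26.4375)² / 26.4375 = 0.0120
  green: (9 − 8.8125)² / 8.8125 = 0.0040
χ² = 0.0053 + 0.0120 + 0.0040 = 0.0213 ≈ 0.021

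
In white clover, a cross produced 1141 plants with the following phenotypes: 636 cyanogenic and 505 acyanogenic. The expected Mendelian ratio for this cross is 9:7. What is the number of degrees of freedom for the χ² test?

1

A goodness-of-fit test with 2 phenotype classes has df = 2 − 1 = 1.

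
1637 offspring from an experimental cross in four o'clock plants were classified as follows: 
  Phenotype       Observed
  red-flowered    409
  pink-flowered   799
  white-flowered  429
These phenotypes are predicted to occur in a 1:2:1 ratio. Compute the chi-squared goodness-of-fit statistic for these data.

Expected counts for N = 1637 under a 1:2:1 ratio (total parts = 4):
  red-flowered: 1637 × 1/4 = 409.25
  pink-flowered: 1637 × 2/4 = 818.5
  white-flowered: 1637 × 1/4 = 409.25
χ² = Σ (O − E)² / E
  red-flowered: (409 − 409.25)² / 409.25 = 0.0002
  pink-flowered: (799 − 818.5)² / 818.5 = 0.4646
  white-flowered: (429 − 409.25)² / 409.25 = 0.9531
χ² = 0.0002 + 0.4646 + 0.9531 = 1.4179 ≈ 1.418

1.418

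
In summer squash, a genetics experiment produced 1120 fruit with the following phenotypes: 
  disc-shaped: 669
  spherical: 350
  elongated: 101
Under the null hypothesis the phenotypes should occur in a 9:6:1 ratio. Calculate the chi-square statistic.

Under the 9:6:1 hypothesis (Σ ratio = 16, N = 1120):
  disc-shaped: 1120 × 9/16 = 630
  spherical: 1120 × 6/16 = 420
  elongated: 1120 × 1/16 = 70
χ² = Σ (O − E)² / E
  disc-shaped: (669 − 630)² / 630 = 2.4143
  spherical: (350 − 420)² / 420 = 11.6667
  elongated: (101 − 70)² / 70 = 13.7286
χ² = 2.4143 + 11.6667 + 13.7286 = 27.8096 ≈ 27.810

27.810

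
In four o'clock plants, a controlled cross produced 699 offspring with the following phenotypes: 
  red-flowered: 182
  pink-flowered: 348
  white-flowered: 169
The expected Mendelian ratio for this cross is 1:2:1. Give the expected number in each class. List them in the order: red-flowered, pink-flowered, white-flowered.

Expected counts for N = 699 under a 1:2:1 ratio (total parts = 4):
  red-flowered: 699 × 1/4 = 174.75
  pink-flowered: 699 × 2/4 = 349.5
  white-flowered: 699 × 1/4 = 174.75

174.75, 349.5, 174.75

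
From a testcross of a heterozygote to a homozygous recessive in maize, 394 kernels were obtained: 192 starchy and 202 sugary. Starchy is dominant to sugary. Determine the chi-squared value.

A testcross of a heterozygote (Aa × aa) gives a 1:1 phenotypic ratio.
Expected counts for N = 394 under a 1:1 ratio (total parts = 2):
  starchy: 394 × 1/2 = 197
  sugary: 394 × 1/2 = 197
χ² = Σ (O − E)² / E
  starchy: (192 − 197)² / 197 = 0.1269
  sugary: (202 − 197)² / 197 = 0.1269
χ² = 0.1269 + 0.1269 = 0.2538 ≈ 0.254

0.254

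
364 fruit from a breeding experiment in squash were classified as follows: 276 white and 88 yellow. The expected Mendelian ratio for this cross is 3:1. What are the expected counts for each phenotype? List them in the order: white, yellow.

273, 91

Expected counts for N = 364 under a 3:1 ratio (total parts = 4):
  white: 364 × 3/4 = 273
  yellow: 364 × 1/4 = 91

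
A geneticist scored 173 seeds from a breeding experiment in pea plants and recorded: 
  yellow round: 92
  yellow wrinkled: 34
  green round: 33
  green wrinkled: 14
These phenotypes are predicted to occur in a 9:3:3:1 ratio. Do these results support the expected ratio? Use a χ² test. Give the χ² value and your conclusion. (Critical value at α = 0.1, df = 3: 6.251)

1.315; consistent

Total ratio parts = 16. Expected numbers out of 173:
  yellow round: 173 × 9/16 = 97.3125
  yellow wrinkled: 173 × 3/16 = 32.4375
  green round: 173 × 3/16 = 32.4375
  green wrinkled: 173 × 1/16 = 10.8125
χ² = Σ (O − E)² / E
  yellow round: (92 − 97.3125)² / 97.3125 = 0.2900
  yellow wrinkled: (34 − 32.4375)² / 32.4375 = 0.0753
  green round: (33 − 32.4375)² / 32.4375 = 0.0098
  green wrinkled: (14 − 10.8125)² / 10.8125 = 0.9397
χ² = 0.2900 + 0.0753 + 0.0098 + 0.9397 = 1.3148 ≈ 1.315
Degrees of freedom = 4 − 1 = 3; critical value at α = 0.1 is 6.251.
Since 1.315 < 6.251, we fail to reject the null hypothesis — the data are consistent with the 9:3:3:1 ratio.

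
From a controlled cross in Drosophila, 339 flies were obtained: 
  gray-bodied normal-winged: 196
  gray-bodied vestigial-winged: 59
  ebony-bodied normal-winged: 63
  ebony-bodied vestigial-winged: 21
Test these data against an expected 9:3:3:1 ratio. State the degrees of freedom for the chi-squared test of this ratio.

A goodness-of-fit test with 4 phenotype classes has df = 4 − 1 = 3.

3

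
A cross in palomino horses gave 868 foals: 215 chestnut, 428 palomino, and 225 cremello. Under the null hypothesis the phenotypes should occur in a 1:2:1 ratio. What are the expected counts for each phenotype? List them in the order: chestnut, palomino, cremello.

Total ratio parts = 4. Expected numbers out of 868:
  chestnut: 868 × 1/4 = 217
  palomino: 868 × 2/4 = 434
  cremello: 868 × 1/4 = 217

217, 434, 217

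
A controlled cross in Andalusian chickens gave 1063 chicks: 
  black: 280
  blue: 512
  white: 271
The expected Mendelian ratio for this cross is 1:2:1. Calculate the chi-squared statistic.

Under the 1:2:1 hypothesis (Σ ratio = 4, N = 1063):
  black: 1063 × 1/4 = 265.75
  blue: 1063 × 2/4 = 531.5
  white: 1063 × 1/4 = 265.75
χ² = Σ (O − E)² / E
  black: (280 − 265.75)² / 265.75 = 0.7641
  blue: (512 − 531.5)² / 531.5 = 0.7154
  white: (271 − 265.75)² / 265.75 = 0.1037
χ² = 0.7641 + 0.7154 + 0.1037 = 1.5832 ≈ 1.583

1.583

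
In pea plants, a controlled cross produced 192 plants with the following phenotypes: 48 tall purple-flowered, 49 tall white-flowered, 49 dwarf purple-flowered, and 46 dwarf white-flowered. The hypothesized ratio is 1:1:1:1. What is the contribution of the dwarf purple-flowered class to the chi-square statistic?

Total ratio parts = 4. Expected numbers out of 192:
  tall purple-flowered: 192 × 1/4 = 48
  tall white-flowered: 192 × 1/4 = 48
  dwarf purple-flowered: 192 × 1/4 = 48
  dwarf white-flowered: 192 × 1/4 = 48
Contribution of dwarf purple-flowered: (49 − 48)² / 48 = 0.0208

0.021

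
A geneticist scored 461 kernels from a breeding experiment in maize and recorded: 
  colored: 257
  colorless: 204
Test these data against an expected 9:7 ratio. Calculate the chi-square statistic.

0.047

Under the 9:7 hypothesis (Σ ratio = 16, N = 461):
  colored: 461 × 9/16 = 259.3125
  colorless: 461 × 7/16 = 201.6875
χ² = Σ (O − E)² / E
  colored: (257 − 259.3125)² / 259.3125 = 0.0206
  colorless: (204 − 201.6875)² / 201.6875 = 0.0265
χ² = 0.0206 + 0.0265 = 0.0471 ≈ 0.047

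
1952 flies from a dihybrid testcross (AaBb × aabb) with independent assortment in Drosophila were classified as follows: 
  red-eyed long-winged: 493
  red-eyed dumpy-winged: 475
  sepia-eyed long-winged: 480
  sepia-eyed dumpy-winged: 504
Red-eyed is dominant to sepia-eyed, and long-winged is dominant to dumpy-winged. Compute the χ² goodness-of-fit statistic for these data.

1.053

A dihybrid testcross with independent assortment gives a 1:1:1:1 ratio.
Under the 1:1:1:1 hypothesis (Σ ratio = 4, N = 1952):
  red-eyed long-winged: 1952 × 1/4 = 488
  red-eyed dumpy-winged: 1952 × 1/4 = 488
  sepia-eyed long-winged: 1952 × 1/4 = 488
  sepia-eyed dumpy-winged: 1952 × 1/4 = 488
χ² = Σ (O − E)² / E
  red-eyed long-winged: (493 − 488)² / 488 = 0.0512
  red-eyed dumpy-winged: (475 − 488)² / 488 = 0.3463
  sepia-eyed long-winged: (480 − 488)² / 488 = 0.1311
  sepia-eyed dumpy-winged: (504 − 488)² / 488 = 0.5246
χ² = 0.0512 + 0.3463 + 0.1311 + 0.5246 = 1.0532 ≈ 1.053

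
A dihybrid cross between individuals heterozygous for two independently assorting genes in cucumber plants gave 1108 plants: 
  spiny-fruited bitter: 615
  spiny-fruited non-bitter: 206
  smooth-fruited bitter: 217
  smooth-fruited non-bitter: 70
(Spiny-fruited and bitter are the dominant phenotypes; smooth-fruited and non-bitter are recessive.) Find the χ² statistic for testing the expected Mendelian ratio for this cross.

A dihybrid F₂ with independent assortment and complete dominance at both loci gives a 9:3:3:1 phenotypic ratio.
Total ratio parts = 16. Expected numbers out of 1108:
  spiny-fruited bitter: 1108 × 9/16 = 623.25
  spiny-fruited non-bitter: 1108 × 3/16 = 207.75
  smooth-fruited bitter: 1108 × 3/16 = 207.75
  smooth-fruited non-bitter: 1108 × 1/16 = 69.25
χ² = Σ (O − E)² / E
  spiny-fruited bitter: (615 − 623.25)² / 623.25 = 0.1092
  spiny-fruited non-bitter: (206 − 207.75)² / 207.75 = 0.0147
  smooth-fruited bitter: (217 − 207.75)² / 207.75 = 0.4119
  smooth-fruited non-bitter: (70 − 69.25)² / 69.25 = 0.0081
χ² = 0.1092 + 0.0147 + 0.4119 + 0.0081 = 0.5439 ≈ 0.544

0.544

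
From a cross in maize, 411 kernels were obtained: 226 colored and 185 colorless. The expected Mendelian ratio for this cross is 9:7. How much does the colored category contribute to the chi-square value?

0.116

The 9:7 ratio has 16 parts, so with N = 411 the expected counts are:
  colored: 411 × 9/16 = 231.1875
  colorless: 411 × 7/16 = 179.8125
Contribution of colored: (226 − 231.1875)² / 231.1875 = 0.1164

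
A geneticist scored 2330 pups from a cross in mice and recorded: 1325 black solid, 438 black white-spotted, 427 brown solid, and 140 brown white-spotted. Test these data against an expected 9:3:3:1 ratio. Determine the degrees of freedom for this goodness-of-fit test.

A goodness-of-fit test with 4 phenotype classes has df = 4 − 1 = 3.

3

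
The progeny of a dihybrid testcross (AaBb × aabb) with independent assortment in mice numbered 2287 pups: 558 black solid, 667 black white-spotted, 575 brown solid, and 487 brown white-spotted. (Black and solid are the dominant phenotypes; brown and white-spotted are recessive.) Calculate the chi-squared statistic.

A dihybrid testcross with independent assortment gives a 1:1:1:1 ratio.
Under the 1:1:1:1 hypothesis (Σ ratio = 4, N = 2287):
  black solid: 2287 × 1/4 = 571.75
  black white-spotted: 2287 × 1/4 = 571.75
  brown solid: 2287 × 1/4 = 571.75
  brown white-spotted: 2287 × 1/4 = 571.75
χ² = Σ (O − E)² / E
  black solid: (558 − 571.75)² / 571.75 = 0.3307
  black white-spotted: (667 − 571.75)² / 571.75 = 15.8681
  brown solid: (575 − 571.75)² / 571.75 = 0.0185
  brown white-spotted: (487 − 571.75)² / 571.75 = 12.5624
χ² = 0.3307 + 15.8681 + 0.0185 + 12.5624 = 28.7797 ≈ 28.780

28.780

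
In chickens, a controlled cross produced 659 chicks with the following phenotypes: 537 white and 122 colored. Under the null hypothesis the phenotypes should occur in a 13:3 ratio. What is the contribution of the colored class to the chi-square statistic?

0.020

Expected counts for N = 659 under a 13:3 ratio (total parts = 16):
  white: 659 × 13/16 = 535.4375
  colored: 659 × 3/16 = 123.5625
Contribution of colored: (122 − 123.5625)² / 123.5625 = 0.0198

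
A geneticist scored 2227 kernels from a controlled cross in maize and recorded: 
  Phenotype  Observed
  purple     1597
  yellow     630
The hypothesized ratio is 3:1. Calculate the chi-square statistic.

Total ratio parts = 4. Expected numbers out of 2227:
  purple: 2227 × 3/4 = 1670.25
  yellow: 2227 × 1/4 = 556.75
χ² = Σ (O − E)² / E
  purple: (1597 − 1670.25)² / 1670.25 = 3.2124
  yellow: (630 − 556.75)² / 556.75 = 9.6373
χ² = 3.2124 + 9.6373 = 12.8497 ≈ 12.850

12.850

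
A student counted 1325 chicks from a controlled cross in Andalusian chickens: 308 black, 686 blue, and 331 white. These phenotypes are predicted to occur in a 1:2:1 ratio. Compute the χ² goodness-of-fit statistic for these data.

2.466

Expected counts for N = 1325 under a 1:2:1 ratio (total parts = 4):
  black: 1325 × 1/4 = 331.25
  blue: 1325 × 2/4 = 662.5
  white: 1325 × 1/4 = 331.25
χ² = Σ (O − E)² / E
  black: (308 − 331.25)² / 331.25 = 1.6319
  blue: (686 − 662.5)² / 662.5 = 0.8336
  white: (331 − 331.25)² / 331.25 = 0.0002
χ² = 1.6319 + 0.8336 + 0.0002 = 2.4657 ≈ 2.466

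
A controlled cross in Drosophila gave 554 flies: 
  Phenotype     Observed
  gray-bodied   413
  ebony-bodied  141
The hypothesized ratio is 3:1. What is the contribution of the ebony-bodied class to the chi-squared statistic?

0.045

The 3:1 ratio has 4 parts, so with N = 554 the expected counts are:
  gray-bodied: 554 × 3/4 = 415.5
  ebony-bodied: 554 × 1/4 = 138.5
Contribution of ebony-bodied: (141 − 138.5)² / 138.5 = 0.0451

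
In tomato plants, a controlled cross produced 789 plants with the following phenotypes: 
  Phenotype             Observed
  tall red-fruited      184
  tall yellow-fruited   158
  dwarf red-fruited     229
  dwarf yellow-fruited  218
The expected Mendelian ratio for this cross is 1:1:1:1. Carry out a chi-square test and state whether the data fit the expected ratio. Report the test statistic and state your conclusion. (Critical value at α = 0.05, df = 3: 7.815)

15.994; not consistent

Under the 1:1:1:1 hypothesis (Σ ratio = 4, N = 789):
  tall red-fruited: 789 × 1/4 = 197.25
  tall yellow-fruited: 789 × 1/4 = 197.25
  dwarf red-fruited: 789 × 1/4 = 197.25
  dwarf yellow-fruited: 789 × 1/4 = 197.25
χ² = Σ (O − E)² / E
  tall red-fruited: (184 − 197.25)² / 197.25 = 0.8901
  tall yellow-fruited: (158 − 197.25)² / 197.25 = 7.8102
  dwarf red-fruited: (229 − 197.25)² / 197.25 = 5.1106
  dwarf yellow-fruited: (218 − 197.25)² / 197.25 = 2.1828
χ² = 0.8901 + 7.8102 + 5.1106 + 2.1828 = 15.9937 ≈ 15.994
Degrees of freedom = 4 − 1 = 3; critical value at α = 0.05 is 7.815.
Since 15.994 > 7.815, we reject the null hypothesis — the data do not fit the 1:1:1:1 ratio.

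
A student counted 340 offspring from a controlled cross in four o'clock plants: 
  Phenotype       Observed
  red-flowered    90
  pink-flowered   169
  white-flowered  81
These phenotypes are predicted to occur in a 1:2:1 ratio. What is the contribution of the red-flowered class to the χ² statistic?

0.294

Total ratio parts = 4. Expected numbers out of 340:
  red-flowered: 340 × 1/4 = 85
  pink-flowered: 340 × 2/4 = 170
  white-flowered: 340 × 1/4 = 85
Contribution of red-flowered: (90 − 85)² / 85 = 0.2941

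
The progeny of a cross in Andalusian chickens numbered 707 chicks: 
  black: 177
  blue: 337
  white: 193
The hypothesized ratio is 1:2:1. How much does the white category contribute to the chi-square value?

Total ratio parts = 4. Expected numbers out of 707:
  black: 707 × 1/4 = 176.75
  blue: 707 × 2/4 = 353.5
  white: 707 × 1/4 = 176.75
Contribution of white: (193 − 176.75)² / 176.75 = 1.4940

1.494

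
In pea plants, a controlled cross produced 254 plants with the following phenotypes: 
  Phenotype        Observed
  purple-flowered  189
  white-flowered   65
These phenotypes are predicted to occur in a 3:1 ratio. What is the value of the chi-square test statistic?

Expected counts for N = 254 under a 3:1 ratio (total parts = 4):
  purple-flowered: 254 × 3/4 = 190.5
  white-flowered: 254 × 1/4 = 63.5
χ² = Σ (O − E)² / E
  purple-flowered: (189 − 190.5)² / 190.5 = 0.0118
  white-flowered: (65 − 63.5)² / 63.5 = 0.0354
χ² = 0.0118 + 0.0354 = 0.0472 ≈ 0.047

0.047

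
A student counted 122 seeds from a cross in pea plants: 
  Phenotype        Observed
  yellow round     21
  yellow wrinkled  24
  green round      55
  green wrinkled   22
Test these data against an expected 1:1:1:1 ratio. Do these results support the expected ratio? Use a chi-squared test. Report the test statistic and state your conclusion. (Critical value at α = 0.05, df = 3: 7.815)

Under the 1:1:1:1 hypothesis (Σ ratio = 4, N = 122):
  yellow round: 122 × 1/4 = 30.5
  yellow wrinkled: 122 × 1/4 = 30.5
  green round: 122 × 1/4 = 30.5
  green wrinkled: 122 × 1/4 = 30.5
χ² = Σ (O − E)² / E
  yellow round: (21 − 30.5)² / 30.5 = 2.9590
  yellow wrinkled: (24 − 30.5)² / 30.5 = 1.3852
  green round: (55 − 30.5)² / 30.5 = 19.6803
  green wrinkled: (22 − 30.5)² / 30.5 = 2.3689
χ² = 2.9590 + 1.3852 + 19.6803 + 2.3689 = 26.3934 ≈ 26.393
Degrees of freedom = 4 − 1 = 3; critical value at α = 0.05 is 7.815.
Since 26.393 > 7.815, we reject the null hypothesis — the data do not fit the 1:1:1:1 ratio.

26.393; not consistent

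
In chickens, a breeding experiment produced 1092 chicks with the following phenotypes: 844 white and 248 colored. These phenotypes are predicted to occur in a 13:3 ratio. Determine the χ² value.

The 13:3 ratio has 16 parts, so with N = 1092 the expected counts are:
  white: 1092 × 13/16 = 887.25
  colored: 1092 × 3/16 = 204.75
χ² = Σ (O − E)² / E
  white: (844 − 887.25)² / 887.25 = 2.1083
  colored: (248 − 204.75)² / 204.75 = 9.1358
χ² = 2.1083 + 9.1358 = 11.2441 ≈ 11.244

11.244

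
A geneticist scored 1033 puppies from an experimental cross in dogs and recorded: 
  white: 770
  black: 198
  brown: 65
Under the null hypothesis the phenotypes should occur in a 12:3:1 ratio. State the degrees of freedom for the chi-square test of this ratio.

A goodness-of-fit test with 3 phenotype classes has df = 3 − 1 = 2.

2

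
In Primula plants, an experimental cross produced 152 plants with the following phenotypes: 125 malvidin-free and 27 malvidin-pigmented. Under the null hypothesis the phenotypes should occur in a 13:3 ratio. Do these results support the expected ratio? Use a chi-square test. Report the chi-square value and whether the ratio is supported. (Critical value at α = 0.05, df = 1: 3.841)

0.097; consistent

Under the 13:3 hypothesis (Σ ratio = 16, N = 152):
  malvidin-free: 152 × 13/16 = 123.5
  malvidin-pigmented: 152 × 3/16 = 28.5
χ² = Σ (O − E)² / E
  malvidin-free: (125 − 123.5)² / 123.5 = 0.0182
  malvidin-pigmented: (27 − 28.5)² / 28.5 = 0.0789
χ² = 0.0182 + 0.0789 = 0.0971 ≈ 0.097
Degrees of freedom = 2 − 1 = 1; critical value at α = 0.05 is 3.841.
Since 0.097 < 3.841, we fail to reject the null hypothesis — the data are consistent with the 13:3 ratio.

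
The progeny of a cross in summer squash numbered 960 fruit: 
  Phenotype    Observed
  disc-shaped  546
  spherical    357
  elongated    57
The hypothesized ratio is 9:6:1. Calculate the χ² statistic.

Under the 9:6:1 hypothesis (Σ ratio = 16, N = 960):
  disc-shaped: 960 × 9/16 = 540
  spherical: 960 × 6/16 = 360
  elongated: 960 × 1/16 = 60
χ² = Σ (O − E)² / E
  disc-shaped: (546 − 540)² / 540 = 0.0667
  spherical: (357 − 360)² / 360 = 0.0250
  elongated: (57 − 60)² / 60 = 0.1500
χ² = 0.0667 + 0.0250 + 0.1500 = 0.2417 ≈ 0.242

0.242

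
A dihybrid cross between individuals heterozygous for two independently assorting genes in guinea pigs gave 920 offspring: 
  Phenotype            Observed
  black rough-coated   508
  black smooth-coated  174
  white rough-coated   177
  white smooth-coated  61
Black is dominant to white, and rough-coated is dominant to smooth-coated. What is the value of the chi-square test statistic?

0.518

A dihybrid F₂ with independent assortment and complete dominance at both loci gives a 9:3:3:1 phenotypic ratio.
Expected counts for N = 920 under a 9:3:3:1 ratio (total parts = 16):
  black rough-coated: 920 × 9/16 = 517.5
  black smooth-coated: 920 × 3/16 = 172.5
  white rough-coated: 920 × 3/16 = 172.5
  white smooth-coated: 920 × 1/16 = 57.5
χ² = Σ (O − E)² / E
  black rough-coated: (508 − 517.5)² / 517.5 = 0.1744
  black smooth-coated: (174 − 172.5)² / 172.5 = 0.0130
  white rough-coated: (177 − 172.5)² / 172.5 = 0.1174
  white smooth-coated: (61 − 57.5)² / 57.5 = 0.2130
χ² = 0.1744 + 0.0130 + 0.1174 + 0.2130 = 0.5178 ≈ 0.518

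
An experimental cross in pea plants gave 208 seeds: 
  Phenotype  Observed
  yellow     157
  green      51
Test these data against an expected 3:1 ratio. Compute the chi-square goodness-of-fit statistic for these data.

The 3:1 ratio has 4 parts, so with N = 208 the expected counts are:
  yellow: 208 × 3/4 = 156
  green: 208 × 1/4 = 52
χ² = Σ (O − E)² / E
  yellow: (157 − 156)² / 156 = 0.0064
  green: (51 − 52)² / 52 = 0.0192
χ² = 0.0064 + 0.0192 = 0.0256 ≈ 0.026

0.026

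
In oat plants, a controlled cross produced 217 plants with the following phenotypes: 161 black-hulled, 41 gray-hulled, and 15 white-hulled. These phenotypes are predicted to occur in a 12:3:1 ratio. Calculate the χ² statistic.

Expected counts for N = 217 under a 12:3:1 ratio (total parts = 16):
  black-hulled: 217 × 12/16 = 162.75
  gray-hulled: 217 × 3/16 = 40.6875
  white-hulled: 217 × 1/16 = 13.5625
χ² = Σ (O − E)² / E
  black-hulled: (161 − 162.75)² / 162.75 = 0.0188
  gray-hulled: (41 − 40.6875)² / 40.6875 = 0.0024
  white-hulled: (15 − 13.5625)² / 13.5625 = 0.1524
χ² = 0.0188 + 0.0024 + 0.1524 = 0.1736 ≈ 0.174

0.174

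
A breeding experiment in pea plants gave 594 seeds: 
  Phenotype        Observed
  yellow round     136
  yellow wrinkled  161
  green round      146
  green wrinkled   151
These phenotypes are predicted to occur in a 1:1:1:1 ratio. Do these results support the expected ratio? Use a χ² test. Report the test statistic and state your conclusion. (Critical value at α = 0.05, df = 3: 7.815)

Under the 1:1:1:1 hypothesis (Σ ratio = 4, N = 594):
  yellow round: 594 × 1/4 = 148.5
  yellow wrinkled: 594 × 1/4 = 148.5
  green round: 594 × 1/4 = 148.5
  green wrinkled: 594 × 1/4 = 148.5
χ² = Σ (O − E)² / E
  yellow round: (136 − 148.5)² / 148.5 = 1.0522
  yellow wrinkled: (161 − 148.5)² / 148.5 = 1.0522
  green round: (146 − 148.5)² / 148.5 = 0.0421
  green wrinkled: (151 − 148.5)² / 148.5 = 0.0421
χ² = 1.0522 + 1.0522 + 0.0421 + 0.0421 = 2.1886 ≈ 2.189
Degrees of freedom = 4 − 1 = 3; critical value at α = 0.05 is 7.815.
Since 2.189 < 7.815, we fail to reject the null hypothesis — the data are consistent with the 1:1:1:1 ratio.

2.189; consistent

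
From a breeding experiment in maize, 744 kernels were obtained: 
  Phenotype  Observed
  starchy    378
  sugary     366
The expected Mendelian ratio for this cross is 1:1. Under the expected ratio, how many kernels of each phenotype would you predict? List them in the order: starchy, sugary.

372, 372

Expected counts for N = 744 under a 1:1 ratio (total parts = 2):
  starchy: 744 × 1/2 = 372
  sugary: 744 × 1/2 = 372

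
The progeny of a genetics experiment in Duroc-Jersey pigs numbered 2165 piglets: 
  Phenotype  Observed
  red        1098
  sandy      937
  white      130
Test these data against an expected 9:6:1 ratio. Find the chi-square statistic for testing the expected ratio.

Under the 9:6:1 hypothesis (Σ ratio = 16, N = 2165):
  red: 2165 × 9/16 = 1217.8125
  sandy: 2165 × 6/16 = 811.875
  white: 2165 × 1/16 = 135.3125
χ² = Σ (O − E)² / E
  red: (1098 − 1217.8125)² / 1217.8125 = 11.7876
  sandy: (937 − 811.875)² / 811.875 = 19.2841
  white: (130 − 135.3125)² / 135.3125 = 0.2086
χ² = 11.7876 + 19.2841 + 0.2086 = 31.2803 ≈ 31.280

31.280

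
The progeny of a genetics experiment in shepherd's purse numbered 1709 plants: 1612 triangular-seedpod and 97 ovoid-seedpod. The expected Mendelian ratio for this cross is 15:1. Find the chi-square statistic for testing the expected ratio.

The 15:1 ratio has 16 parts, so with N = 1709 the expected counts are:
  triangular-seedpod: 1709 × 15/16 = 1602.1875
  ovoid-seedpod: 1709 × 1/16 = 106.8125
χ² = Σ (O − E)² / E
  triangular-seedpod: (1612 − 1602.1875)² / 1602.1875 = 0.0601
  ovoid-seedpod: (97 − 106.8125)² / 106.8125 = 0.9014
χ² = 0.0601 + 0.9014 = 0.9615 ≈ 0.962

0.962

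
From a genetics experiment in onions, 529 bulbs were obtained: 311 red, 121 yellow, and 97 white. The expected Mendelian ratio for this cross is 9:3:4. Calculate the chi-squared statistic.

Under the 9:3:4 hypothesis (Σ ratio = 16, N = 529):
  red: 529 × 9/16 = 297.5625
  yellow: 529 × 3/16 = 99.1875
  white: 529 × 4/16 = 132.25
χ² = Σ (O − E)² / E
  red: (311 − 297.5625)² / 297.5625 = 0.6068
  yellow: (121 − 99.1875)² / 99.1875 = 4.7968
  white: (97 − 132.25)² / 132.25 = 9.3956
χ² = 0.6068 + 4.7968 + 9.3956 = 14.7992 ≈ 14.799

14.799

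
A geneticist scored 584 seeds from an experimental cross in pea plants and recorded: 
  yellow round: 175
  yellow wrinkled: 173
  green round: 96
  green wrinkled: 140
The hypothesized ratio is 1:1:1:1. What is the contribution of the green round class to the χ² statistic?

The 1:1:1:1 ratio has 4 parts, so with N = 584 the expected counts are:
  yellow round: 584 × 1/4 = 146
  yellow wrinkled: 584 × 1/4 = 146
  green round: 584 × 1/4 = 146
  green wrinkled: 584 × 1/4 = 146
Contribution of green round: (96 − 146)² / 146 = 17.1233

17.123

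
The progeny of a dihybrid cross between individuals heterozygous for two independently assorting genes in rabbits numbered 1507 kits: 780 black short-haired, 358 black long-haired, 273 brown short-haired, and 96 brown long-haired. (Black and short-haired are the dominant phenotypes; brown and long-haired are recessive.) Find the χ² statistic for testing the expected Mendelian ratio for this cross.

A dihybrid F₂ with independent assortment and complete dominance at both loci gives a 9:3:3:1 phenotypic ratio.
Total ratio parts = 16. Expected numbers out of 1507:
  black short-haired: 1507 × 9/16 = 847.6875
  black long-haired: 1507 × 3/16 = 282.5625
  brown short-haired: 1507 × 3/16 = 282.5625
  brown long-haired: 1507 × 1/16 = 94.1875
χ² = Σ (O − E)² / E
  black short-haired: (780 − 847.6875)² / 847.6875 = 5.4048
  black long-haired: (358 − 282.5625)² / 282.5625 = 20.1400
  brown short-haired: (273 − 282.5625)² / 282.5625 = 0.3236
  brown long-haired: (96 − 94.1875)² / 94.1875 = 0.0349
χ² = 5.4048 + 20.1400 + 0.3236 + 0.0349 = 25.9033 ≈ 25.903

25.903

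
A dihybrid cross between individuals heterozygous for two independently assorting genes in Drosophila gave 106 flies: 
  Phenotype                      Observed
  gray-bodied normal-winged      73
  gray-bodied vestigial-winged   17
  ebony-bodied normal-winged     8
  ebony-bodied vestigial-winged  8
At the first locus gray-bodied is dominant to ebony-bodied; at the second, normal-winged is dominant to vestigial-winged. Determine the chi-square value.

A dihybrid F₂ with independent assortment and complete dominance at both loci gives a 9:3:3:1 phenotypic ratio.
Total ratio parts = 16. Expected numbers out of 106:
  gray-bodied normal-winged: 106 × 9/16 = 59.625
  gray-bodied vestigial-winged: 106 × 3/16 = 19.875
  ebony-bodied normal-winged: 106 × 3/16 = 19.875
  ebony-bodied vestigial-winged: 106 × 1/16 = 6.625
χ² = Σ (O − E)² / E
  gray-bodied normal-winged: (73 − 59.625)² / 59.625 = 3.0003
  gray-bodied vestigial-winged: (17 − 19.875)² / 19.875 = 0.4159
  ebony-bodied normal-winged: (8 − 19.875)² / 19.875 = 7.0951
  ebony-bodied vestigial-winged: (8 − 6.625)² / 6.625 = 0.2854
χ² = 3.0003 + 0.4159 + 7.0951 + 0.2854 = 10.7967 ≈ 10.797

10.797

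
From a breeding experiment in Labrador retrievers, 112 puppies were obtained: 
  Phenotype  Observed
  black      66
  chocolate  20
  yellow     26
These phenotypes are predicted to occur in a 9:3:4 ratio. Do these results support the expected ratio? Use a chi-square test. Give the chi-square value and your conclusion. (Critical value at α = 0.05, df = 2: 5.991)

The 9:3:4 ratio has 16 parts, so with N = 112 the expected counts are:
  black: 112 × 9/16 = 63
  chocolate: 112 × 3/16 = 21
  yellow: 112 × 4/16 = 28
χ² = Σ (O − E)² / E
  black: (66 − 63)² / 63 = 0.1429
  chocolate: (20 − 21)² / 21 = 0.0476
  yellow: (26 − 28)² / 28 = 0.1429
χ² = 0.1429 + 0.0476 + 0.1429 = 0.3334 ≈ 0.333
Degrees of freedom = 3 − 1 = 2; critical value at α = 0.05 is 5.991.
Since 0.333 < 5.991, we fail to reject the null hypothesis — the data are consistent with the 9:3:4 ratio.

0.333; consistent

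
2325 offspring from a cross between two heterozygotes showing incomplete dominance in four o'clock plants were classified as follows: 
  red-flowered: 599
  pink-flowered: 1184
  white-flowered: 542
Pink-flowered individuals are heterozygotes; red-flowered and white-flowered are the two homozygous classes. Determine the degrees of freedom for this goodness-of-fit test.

With incomplete dominance, a heterozygote × heterozygote cross gives a 1:2:1 phenotypic ratio.
A goodness-of-fit test with 3 phenotype classes has df = 3 − 1 = 2.

2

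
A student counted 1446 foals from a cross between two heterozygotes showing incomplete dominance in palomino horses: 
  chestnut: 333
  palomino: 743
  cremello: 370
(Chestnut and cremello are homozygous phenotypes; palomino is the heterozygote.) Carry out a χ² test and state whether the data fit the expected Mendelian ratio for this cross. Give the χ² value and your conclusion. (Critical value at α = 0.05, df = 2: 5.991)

With incomplete dominance, a heterozygote × heterozygote cross gives a 1:2:1 phenotypic ratio.
Under the 1:2:1 hypothesis (Σ ratio = 4, N = 1446):
  chestnut: 1446 × 1/4 = 361.5
  palomino: 1446 × 2/4 = 723
  cremello: 1446 × 1/4 = 361.5
χ² = Σ (O − E)² / E
  chestnut: (333 − 361.5)² / 361.5 = 2.2469
  palomino: (743 − 723)² / 723 = 0.5533
  cremello: (370 − 361.5)² / 361.5 = 0.1999
χ² = 2.2469 + 0.5533 + 0.1999 = 3.0001 ≈ 3.000
Degrees of freedom = 3 − 1 = 2; critical value at α = 0.05 is 5.991.
Since 3.000 < 5.991, we fail to reject the null hypothesis — the data are consistent with the 1:2:1 ratio.

3.000; consistent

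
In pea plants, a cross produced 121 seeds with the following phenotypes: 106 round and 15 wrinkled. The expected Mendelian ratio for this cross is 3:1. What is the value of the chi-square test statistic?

The 3:1 ratio has 4 parts, so with N = 121 the expected counts are:
  round: 121 × 3/4 = 90.75
  wrinkled: 121 × 1/4 = 30.25
χ² = Σ (O − E)² / E
  round: (106 − 90.75)² / 90.75 = 2.5627
  wrinkled: (15 − 30.25)² / 30.25 = 7.6880
χ² = 2.5627 + 7.6880 = 10.2507 ≈ 10.251

10.251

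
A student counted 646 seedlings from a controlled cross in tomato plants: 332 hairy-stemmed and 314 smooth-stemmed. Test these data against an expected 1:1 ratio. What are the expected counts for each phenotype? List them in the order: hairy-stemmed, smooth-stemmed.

323, 323

Expected counts for N = 646 under a 1:1 ratio (total parts = 2):
  hairy-stemmed: 646 × 1/2 = 323
  smooth-stemmed: 646 × 1/2 = 323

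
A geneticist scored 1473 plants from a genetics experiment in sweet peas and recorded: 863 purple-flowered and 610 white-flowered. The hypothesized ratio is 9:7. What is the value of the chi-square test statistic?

3.272

Expected counts for N = 1473 under a 9:7 ratio (total parts = 16):
  purple-flowered: 1473 × 9/16 = 828.5625
  white-flowered: 1473 × 7/16 = 644.4375
χ² = Σ (O − E)² / E
  purple-flowered: (863 − 828.5625)² / 828.5625 = 1.4313
  white-flowered: (610 − 644.4375)² / 644.4375 = 1.8403
χ² = 1.4313 + 1.8403 = 3.2716 ≈ 3.272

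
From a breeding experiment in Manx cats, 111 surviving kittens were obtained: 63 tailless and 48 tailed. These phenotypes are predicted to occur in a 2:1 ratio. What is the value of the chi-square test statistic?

4.905

Total ratio parts = 3. Expected numbers out of 111:
  tailless: 111 × 2/3 = 74
  tailed: 111 × 1/3 = 37
χ² = Σ (O − E)² / E
  tailless: (63 − 74)² / 74 = 1.6351
  tailed: (48 − 37)² / 37 = 3.2703
χ² = 1.6351 + 3.2703 = 4.9054 ≈ 4.905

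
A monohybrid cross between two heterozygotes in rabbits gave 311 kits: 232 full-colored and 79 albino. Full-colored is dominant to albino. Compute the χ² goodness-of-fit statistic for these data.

For a monohybrid cross between heterozygotes with complete dominance, the expected phenotypic ratio is 3:1.
Expected counts for N = 311 under a 3:1 ratio (total parts = 4):
  full-colored: 311 × 3/4 = 233.25
  albino: 311 × 1/4 = 77.75
χ² = Σ (O − E)² / E
  full-colored: (232 − 233.25)² / 233.25 = 0.0067
  albino: (79 − 77.75)² / 77.75 = 0.0201
χ² = 0.0067 + 0.0201 = 0.0268 ≈ 0.027

0.027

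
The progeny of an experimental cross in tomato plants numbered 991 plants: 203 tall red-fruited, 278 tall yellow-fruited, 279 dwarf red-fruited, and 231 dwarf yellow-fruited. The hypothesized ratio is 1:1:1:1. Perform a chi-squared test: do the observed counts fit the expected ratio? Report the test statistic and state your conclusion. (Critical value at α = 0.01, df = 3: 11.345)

16.851; not consistent

Total ratio parts = 4. Expected numbers out of 991:
  tall red-fruited: 991 × 1/4 = 247.75
  tall yellow-fruited: 991 × 1/4 = 247.75
  dwarf red-fruited: 991 × 1/4 = 247.75
  dwarf yellow-fruited: 991 × 1/4 = 247.75
χ² = Σ (O − E)² / E
  tall red-fruited: (203 − 247.75)² / 247.75 = 8.0830
  tall yellow-fruited: (278 − 247.75)² / 247.75 = 3.6935
  dwarf red-fruited: (279 − 247.75)² / 247.75 = 3.9417
  dwarf yellow-fruited: (231 − 247.75)² / 247.75 = 1.1324
χ² = 8.0830 + 3.6935 + 3.9417 + 1.1324 = 16.8506 ≈ 16.851
Degrees of freedom = 4 − 1 = 3; critical value at α = 0.01 is 11.345.
Since 16.851 > 11.345, we reject the null hypothesis — the data do not fit the 1:1:1:1 ratio.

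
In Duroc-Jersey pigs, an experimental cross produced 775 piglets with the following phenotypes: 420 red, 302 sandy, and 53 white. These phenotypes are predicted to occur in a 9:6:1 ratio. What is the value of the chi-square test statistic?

Total ratio parts = 16. Expected numbers out of 775:
  red: 775 × 9/16 = 435.9375
  sandy: 775 × 6/16 = 290.625
  white: 775 × 1/16 = 48.4375
χ² = Σ (O − E)² / E
  red: (420 − 435.9375)² / 435.9375 = 0.5827
  sandy: (302 − 290.625)² / 290.625 = 0.4452
  white: (53 − 48.4375)² / 48.4375 = 0.4298
χ² = 0.5827 + 0.4452 + 0.4298 = 1.4577 ≈ 1.458

1.458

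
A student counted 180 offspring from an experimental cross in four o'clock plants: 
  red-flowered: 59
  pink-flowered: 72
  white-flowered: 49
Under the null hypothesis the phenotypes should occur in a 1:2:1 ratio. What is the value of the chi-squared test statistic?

8.311

Under the 1:2:1 hypothesis (Σ ratio = 4, N = 180):
  red-flowered: 180 × 1/4 = 45
  pink-flowered: 180 × 2/4 = 90
  white-flowered: 180 × 1/4 = 45
χ² = Σ (O − E)² / E
  red-flowered: (59 − 45)² / 45 = 4.3556
  pink-flowered: (72 − 90)² / 90 = 3.6000
  white-flowered: (49 − 45)² / 45 = 0.3556
χ² = 4.3556 + 3.6000 + 0.3556 = 8.3112 ≈ 8.311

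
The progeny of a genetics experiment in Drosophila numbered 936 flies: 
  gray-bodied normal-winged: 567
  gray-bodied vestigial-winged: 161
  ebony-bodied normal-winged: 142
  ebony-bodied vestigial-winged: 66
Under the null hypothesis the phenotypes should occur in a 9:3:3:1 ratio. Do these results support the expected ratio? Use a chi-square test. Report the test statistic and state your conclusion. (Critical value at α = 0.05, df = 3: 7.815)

Expected counts for N = 936 under a 9:3:3:1 ratio (total parts = 16):
  gray-bodied normal-winged: 936 × 9/16 = 526.5
  gray-bodied vestigial-winged: 936 × 3/16 = 175.5
  ebony-bodied normal-winged: 936 × 3/16 = 175.5
  ebony-bodied vestigial-winged: 936 × 1/16 = 58.5
χ² = Σ (O − E)² / E
  gray-bodied normal-winged: (567 − 526.5)² / 526.5 = 3.1154
  gray-bodied vestigial-winged: (161 − 175.5)² / 175.5 = 1.1980
  ebony-bodied normal-winged: (142 − 175.5)² / 175.5 = 6.3946
  ebony-bodied vestigial-winged: (66 − 58.5)² / 58.5 = 0.9615
χ² = 3.1154 + 1.1980 + 6.3946 + 0.9615 = 11.6695 ≈ 11.670
Degrees of freedom = 4 − 1 = 3; critical value at α = 0.05 is 7.815.
Since 11.670 > 7.815, we reject the null hypothesis — the data do not fit the 9:3:3:1 ratio.

11.670; not consistent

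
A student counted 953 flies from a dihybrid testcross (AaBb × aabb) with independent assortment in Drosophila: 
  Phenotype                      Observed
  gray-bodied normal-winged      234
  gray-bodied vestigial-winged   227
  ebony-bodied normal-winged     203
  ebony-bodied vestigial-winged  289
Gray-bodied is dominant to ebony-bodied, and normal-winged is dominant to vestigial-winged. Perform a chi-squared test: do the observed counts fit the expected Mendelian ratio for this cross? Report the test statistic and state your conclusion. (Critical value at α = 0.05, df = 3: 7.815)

16.633; not consistent

A dihybrid testcross with independent assortment gives a 1:1:1:1 ratio.
Under the 1:1:1:1 hypothesis (Σ ratio = 4, N = 953):
  gray-bodied normal-winged: 953 × 1/4 = 238.25
  gray-bodied vestigial-winged: 953 × 1/4 = 238.25
  ebony-bodied normal-winged: 953 × 1/4 = 238.25
  ebony-bodied vestigial-winged: 953 × 1/4 = 238.25
χ² = Σ (O − E)² / E
  gray-bodied normal-winged: (234 − 238.25)² / 238.25 = 0.0758
  gray-bodied vestigial-winged: (227 − 238.25)² / 238.25 = 0.5312
  ebony-bodied normal-winged: (203 − 238.25)² / 238.25 = 5.2154
  ebony-bodied vestigial-winged: (289 − 238.25)² / 238.25 = 10.8103
χ² = 0.0758 + 0.5312 + 5.2154 + 10.8103 = 16.6327 ≈ 16.633
Degrees of freedom = 4 − 1 = 3; critical value at α = 0.05 is 7.815.
Since 16.633 > 7.815, we reject the null hypothesis — the data do not fit the 1:1:1:1 ratio.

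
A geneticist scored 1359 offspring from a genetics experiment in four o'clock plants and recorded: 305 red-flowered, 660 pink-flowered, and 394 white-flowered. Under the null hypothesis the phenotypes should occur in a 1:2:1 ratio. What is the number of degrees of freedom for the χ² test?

2

A goodness-of-fit test with 3 phenotype classes has df = 3 − 1 = 2.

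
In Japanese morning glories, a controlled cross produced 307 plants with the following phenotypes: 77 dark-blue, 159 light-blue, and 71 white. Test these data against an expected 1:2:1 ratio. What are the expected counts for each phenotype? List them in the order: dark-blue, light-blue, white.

Expected counts for N = 307 under a 1:2:1 ratio (total parts = 4):
  dark-blue: 307 × 1/4 = 76.75
  light-blue: 307 × 2/4 = 153.5
  white: 307 × 1/4 = 76.75

76.75, 153.5, 76.75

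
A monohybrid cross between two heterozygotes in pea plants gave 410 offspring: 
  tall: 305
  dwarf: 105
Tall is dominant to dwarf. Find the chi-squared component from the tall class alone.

For a monohybrid cross between heterozygotes with complete dominance, the expected phenotypic ratio is 3:1.
The 3:1 ratio has 4 parts, so with N = 410 the expected counts are:
  tall: 410 × 3/4 = 307.5
  dwarf: 410 × 1/4 = 102.5
Contribution of tall: (305 − 307.5)² / 307.5 = 0.0203

0.020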